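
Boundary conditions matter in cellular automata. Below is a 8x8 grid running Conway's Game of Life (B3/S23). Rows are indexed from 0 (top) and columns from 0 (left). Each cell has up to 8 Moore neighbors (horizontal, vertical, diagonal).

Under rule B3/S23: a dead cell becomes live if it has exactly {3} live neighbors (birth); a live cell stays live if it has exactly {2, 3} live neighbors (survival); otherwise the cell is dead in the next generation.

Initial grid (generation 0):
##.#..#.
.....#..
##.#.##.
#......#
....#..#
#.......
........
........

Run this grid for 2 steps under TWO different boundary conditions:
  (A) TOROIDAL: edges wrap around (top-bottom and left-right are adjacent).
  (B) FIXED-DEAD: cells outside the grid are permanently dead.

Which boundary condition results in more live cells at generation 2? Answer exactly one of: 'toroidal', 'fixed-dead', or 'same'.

Under TOROIDAL boundary, generation 2:
........
....###.
##....#.
.#..#..#
........
........
........
........
Population = 9

Under FIXED-DEAD boundary, generation 2:
........
....###.
##......
##..#...
........
........
........
........
Population = 8

Comparison: toroidal=9, fixed-dead=8 -> toroidal

Answer: toroidal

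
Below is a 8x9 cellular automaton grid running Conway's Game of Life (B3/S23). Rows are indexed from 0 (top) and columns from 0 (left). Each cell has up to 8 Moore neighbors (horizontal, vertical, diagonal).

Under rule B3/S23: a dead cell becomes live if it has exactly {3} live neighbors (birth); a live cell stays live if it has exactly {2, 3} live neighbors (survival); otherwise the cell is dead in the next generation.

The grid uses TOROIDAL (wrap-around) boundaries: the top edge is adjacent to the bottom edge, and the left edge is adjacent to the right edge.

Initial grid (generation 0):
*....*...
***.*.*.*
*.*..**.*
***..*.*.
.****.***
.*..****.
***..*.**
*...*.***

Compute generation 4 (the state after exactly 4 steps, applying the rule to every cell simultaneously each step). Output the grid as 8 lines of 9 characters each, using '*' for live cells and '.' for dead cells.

Simulating step by step:
Generation 0 (given above): 41 live cells
Generation 1: 10 live cells
...**....
..***.*..
....*....
.........
.........
.........
..**.....
....*....
Generation 2: 7 live cells
..*......
..*......
....**...
.........
.........
.........
...*.....
..*.*....
Generation 3: 5 live cells
.**......
...*.....
.........
.........
.........
.........
...*.....
..*......
Generation 4: 7 live cells
(generation 4 grid is the final answer)

Answer: .***.....
..*......
.........
.........
.........
.........
.........
.***.....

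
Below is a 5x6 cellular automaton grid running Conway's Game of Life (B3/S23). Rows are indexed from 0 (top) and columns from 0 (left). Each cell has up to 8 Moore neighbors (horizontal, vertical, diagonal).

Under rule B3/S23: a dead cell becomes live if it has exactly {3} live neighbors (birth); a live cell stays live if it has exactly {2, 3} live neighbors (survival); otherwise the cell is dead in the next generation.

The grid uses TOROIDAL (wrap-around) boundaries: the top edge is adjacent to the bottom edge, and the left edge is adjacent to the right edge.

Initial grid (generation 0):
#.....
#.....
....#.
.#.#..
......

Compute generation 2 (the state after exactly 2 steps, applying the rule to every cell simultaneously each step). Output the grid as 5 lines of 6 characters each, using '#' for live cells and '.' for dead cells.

Answer: ......
......
......
......
......

Derivation:
Simulating step by step:
Generation 0 (given above): 5 live cells
Generation 1: 1 live cells
......
.....#
......
......
......
Generation 2: 0 live cells
(generation 2 grid is the final answer)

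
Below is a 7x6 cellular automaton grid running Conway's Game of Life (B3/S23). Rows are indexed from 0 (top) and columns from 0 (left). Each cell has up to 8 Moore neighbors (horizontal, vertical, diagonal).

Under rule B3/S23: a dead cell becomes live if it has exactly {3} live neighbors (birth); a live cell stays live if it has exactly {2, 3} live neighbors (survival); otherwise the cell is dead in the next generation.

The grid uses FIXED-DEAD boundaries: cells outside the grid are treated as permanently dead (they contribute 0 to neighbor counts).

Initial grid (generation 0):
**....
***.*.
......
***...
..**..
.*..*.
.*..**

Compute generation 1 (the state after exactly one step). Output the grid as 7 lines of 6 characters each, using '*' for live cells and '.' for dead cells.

Simulating step by step:
Generation 0 (given above): 16 live cells
Generation 1: 15 live cells
(generation 1 grid is the final answer)

Answer: *.*...
*.*...
...*..
.***..
*..*..
.*..**
....**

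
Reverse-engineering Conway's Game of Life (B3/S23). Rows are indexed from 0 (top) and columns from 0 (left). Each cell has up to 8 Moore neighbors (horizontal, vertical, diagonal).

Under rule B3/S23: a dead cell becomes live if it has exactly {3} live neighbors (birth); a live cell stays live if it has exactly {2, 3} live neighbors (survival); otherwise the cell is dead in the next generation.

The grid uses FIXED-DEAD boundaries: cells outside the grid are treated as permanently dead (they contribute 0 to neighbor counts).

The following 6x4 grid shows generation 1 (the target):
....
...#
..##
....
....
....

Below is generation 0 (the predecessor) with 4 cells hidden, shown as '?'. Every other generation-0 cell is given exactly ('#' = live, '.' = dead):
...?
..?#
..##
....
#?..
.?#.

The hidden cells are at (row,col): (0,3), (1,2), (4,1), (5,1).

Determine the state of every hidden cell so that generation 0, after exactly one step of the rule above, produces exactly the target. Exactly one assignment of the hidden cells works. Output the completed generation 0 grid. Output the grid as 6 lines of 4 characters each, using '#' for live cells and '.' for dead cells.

Answer: ...#
...#
..##
....
#...
..#.

Derivation:
Hidden generation-0 cells (in order): (0,3), (1,2), (4,1), (5,1).
A hidden cell only influences target cells in its own 3x3 neighborhood. Try each of the 2^4 = 16 assignments, step the completed generation 0 forward once under B3/S23, and compare with the target:
  (0,3)=. (1,2)=. (4,1)=. (5,1)=. -> step gives (1,2)='#' but target has '.' -> reject
  (0,3)=. (1,2)=. (4,1)=. (5,1)=# -> step gives (1,2)='#' but target has '.' -> reject
  (0,3)=. (1,2)=. (4,1)=# (5,1)=. -> step gives (1,2)='#' but target has '.' -> reject
  (0,3)=. (1,2)=. (4,1)=# (5,1)=# -> step gives (1,2)='#' but target has '.' -> reject
  (0,3)=. (1,2)=# (4,1)=. (5,1)=. -> step gives (1,2)='#' but target has '.' -> reject
  (0,3)=. (1,2)=# (4,1)=. (5,1)=# -> step gives (1,2)='#' but target has '.' -> reject
  (0,3)=. (1,2)=# (4,1)=# (5,1)=. -> step gives (1,2)='#' but target has '.' -> reject
  (0,3)=. (1,2)=# (4,1)=# (5,1)=# -> step gives (1,2)='#' but target has '.' -> reject
  (0,3)=# (1,2)=. (4,1)=. (5,1)=. -> step reproduces the target at every cell -> ACCEPT
  (0,3)=# (1,2)=. (4,1)=. (5,1)=# -> step gives (4,1)='#' but target has '.' -> reject
  (0,3)=# (1,2)=. (4,1)=# (5,1)=. -> step gives (3,1)='#' but target has '.' -> reject
  (0,3)=# (1,2)=. (4,1)=# (5,1)=# -> step gives (3,1)='#' but target has '.' -> reject
  (0,3)=# (1,2)=# (4,1)=. (5,1)=. -> step gives (0,2)='#' but target has '.' -> reject
  (0,3)=# (1,2)=# (4,1)=. (5,1)=# -> step gives (0,2)='#' but target has '.' -> reject
  (0,3)=# (1,2)=# (4,1)=# (5,1)=. -> step gives (0,2)='#' but target has '.' -> reject
  (0,3)=# (1,2)=# (4,1)=# (5,1)=# -> step gives (0,2)='#' but target has '.' -> reject
Unique solution: (0,3)=live, (1,2)=dead, (4,1)=dead, (5,1)=dead.
Check: live-neighbor counts of every cell in the completed generation 0:
0021
0143
0122
1222
0211
1201
Applying B3/S23 to generation 0 with these counts gives:
....
...#
..##
....
....
....
which matches the target exactly.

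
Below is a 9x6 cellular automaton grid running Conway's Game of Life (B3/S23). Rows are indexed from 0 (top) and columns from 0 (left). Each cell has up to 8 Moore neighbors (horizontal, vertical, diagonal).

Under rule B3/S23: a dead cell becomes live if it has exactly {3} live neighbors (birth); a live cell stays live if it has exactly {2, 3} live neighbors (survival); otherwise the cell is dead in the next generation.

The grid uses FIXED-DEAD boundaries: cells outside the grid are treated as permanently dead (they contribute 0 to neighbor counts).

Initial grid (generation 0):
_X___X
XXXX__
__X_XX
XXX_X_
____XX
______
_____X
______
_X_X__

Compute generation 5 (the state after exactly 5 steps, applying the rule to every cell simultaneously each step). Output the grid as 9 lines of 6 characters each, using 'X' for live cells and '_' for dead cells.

Answer: ______
__XX__
_____X
_X_X__
_X____
_XX___
______
______
______

Derivation:
Simulating step by step:
Generation 0 (given above): 18 live cells
Generation 1: 15 live cells
XX____
X__X_X
____XX
_XX___
_X_XXX
____XX
______
______
______
Generation 2: 17 live cells
XX____
XX___X
_XXXXX
_XX___
_X_X_X
___X_X
______
______
______
Generation 3: 12 live cells
XX____
___X_X
___XXX
X____X
_X_X__
__X___
______
______
______
Generation 4: 11 live cells
______
__XX_X
___X_X
__XX_X
_XX___
__X___
______
______
______
Generation 5: 8 live cells
(generation 5 grid is the final answer)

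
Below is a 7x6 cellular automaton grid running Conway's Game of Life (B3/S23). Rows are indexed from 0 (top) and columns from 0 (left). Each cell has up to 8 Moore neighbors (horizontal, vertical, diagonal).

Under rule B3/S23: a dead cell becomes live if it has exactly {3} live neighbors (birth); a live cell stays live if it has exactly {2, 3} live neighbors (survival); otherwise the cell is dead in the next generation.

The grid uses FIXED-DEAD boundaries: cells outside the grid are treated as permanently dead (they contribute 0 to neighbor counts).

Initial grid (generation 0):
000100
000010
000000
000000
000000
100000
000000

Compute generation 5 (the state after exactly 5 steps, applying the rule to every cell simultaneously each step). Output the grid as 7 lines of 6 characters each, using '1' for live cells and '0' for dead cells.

Answer: 000000
000000
000000
000000
000000
000000
000000

Derivation:
Simulating step by step:
Generation 0 (given above): 3 live cells
Generation 1: 0 live cells
000000
000000
000000
000000
000000
000000
000000
Generation 2: 0 live cells
000000
000000
000000
000000
000000
000000
000000
Generation 3: 0 live cells
000000
000000
000000
000000
000000
000000
000000
Generation 4: 0 live cells
000000
000000
000000
000000
000000
000000
000000
Generation 5: 0 live cells
(generation 5 grid is the final answer)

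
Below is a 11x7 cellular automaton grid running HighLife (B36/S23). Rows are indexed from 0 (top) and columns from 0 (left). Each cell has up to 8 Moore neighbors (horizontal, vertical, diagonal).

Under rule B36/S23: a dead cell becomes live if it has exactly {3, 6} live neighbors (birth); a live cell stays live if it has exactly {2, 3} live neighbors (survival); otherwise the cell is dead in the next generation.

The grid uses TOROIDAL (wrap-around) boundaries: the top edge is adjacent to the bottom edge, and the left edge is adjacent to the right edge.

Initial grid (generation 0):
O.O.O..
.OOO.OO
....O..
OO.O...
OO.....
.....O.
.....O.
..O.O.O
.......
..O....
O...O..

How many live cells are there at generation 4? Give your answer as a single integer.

Simulating step by step:
Generation 0 (given above): 22 live cells
Generation 1: 24 live cells
O.O.O..
OOO..OO
....OOO
OOO....
OOO...O
......O
....OOO
.....O.
...O...
.......
.......
Generation 2: 18 live cells
O.OO.O.
..O....
OO.OO..
..OO...
..O...O
.O.....
....O.O
.....OO
.......
.......
.......
Generation 3: 18 live cells
.OOO...
O.....O
.O..O..
O...O..
.OOO...
O....O.
O.....O
.....OO
.......
.......
.......
Generation 4: 23 live cells
OOO....
O..O...
.O...OO
O...O..
OOOOO.O
O.O....
O......
O....OO
.......
.......
..O....
Population at generation 4: 23

Answer: 23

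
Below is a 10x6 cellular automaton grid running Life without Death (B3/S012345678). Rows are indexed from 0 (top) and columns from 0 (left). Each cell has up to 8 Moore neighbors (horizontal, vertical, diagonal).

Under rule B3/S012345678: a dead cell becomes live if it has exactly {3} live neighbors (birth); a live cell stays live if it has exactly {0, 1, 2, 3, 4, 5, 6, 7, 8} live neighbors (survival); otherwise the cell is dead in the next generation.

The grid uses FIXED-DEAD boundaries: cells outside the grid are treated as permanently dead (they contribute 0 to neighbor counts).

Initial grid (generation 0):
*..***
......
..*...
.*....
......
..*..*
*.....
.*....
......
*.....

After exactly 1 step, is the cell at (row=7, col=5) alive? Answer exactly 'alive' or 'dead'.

Simulating step by step:
Generation 0 (given above): 11 live cells
Generation 1: 14 live cells
*..***
...**.
..*...
.*....
......
..*..*
**....
.*....
......
*.....

Cell (7,5) at generation 1: 0 -> dead

Answer: dead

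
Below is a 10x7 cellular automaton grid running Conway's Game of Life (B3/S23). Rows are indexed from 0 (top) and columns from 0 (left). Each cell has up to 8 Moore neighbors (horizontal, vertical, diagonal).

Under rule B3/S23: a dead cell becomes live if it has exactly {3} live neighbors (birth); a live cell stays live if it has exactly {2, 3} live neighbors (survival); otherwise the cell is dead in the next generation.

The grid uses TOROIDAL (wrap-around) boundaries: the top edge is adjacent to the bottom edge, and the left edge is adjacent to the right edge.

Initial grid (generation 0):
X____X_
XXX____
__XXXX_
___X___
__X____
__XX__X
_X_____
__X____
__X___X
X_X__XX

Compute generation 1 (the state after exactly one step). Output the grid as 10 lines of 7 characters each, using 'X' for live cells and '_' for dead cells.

Answer: __X__X_
X_X__X_
____X__
_______
__X____
_XXX___
_X_X___
_XX____
X_XX_XX
X____X_

Derivation:
Simulating step by step:
Generation 0 (given above): 22 live cells
Generation 1: 21 live cells
(generation 1 grid is the final answer)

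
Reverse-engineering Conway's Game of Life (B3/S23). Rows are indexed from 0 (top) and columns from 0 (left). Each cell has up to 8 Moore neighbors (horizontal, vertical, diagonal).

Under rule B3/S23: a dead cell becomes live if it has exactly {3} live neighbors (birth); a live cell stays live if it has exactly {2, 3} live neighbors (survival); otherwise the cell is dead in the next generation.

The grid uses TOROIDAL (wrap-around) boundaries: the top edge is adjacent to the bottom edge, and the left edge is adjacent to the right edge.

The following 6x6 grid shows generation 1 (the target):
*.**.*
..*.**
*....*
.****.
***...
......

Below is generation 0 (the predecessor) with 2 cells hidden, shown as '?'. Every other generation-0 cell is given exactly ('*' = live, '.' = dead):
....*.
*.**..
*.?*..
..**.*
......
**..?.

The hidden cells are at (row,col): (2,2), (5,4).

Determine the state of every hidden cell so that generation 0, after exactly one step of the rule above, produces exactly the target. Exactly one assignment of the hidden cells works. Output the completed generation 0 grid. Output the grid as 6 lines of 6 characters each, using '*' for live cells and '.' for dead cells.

Hidden generation-0 cells (in order): (2,2), (5,4).
A hidden cell only influences target cells in its own 3x3 neighborhood. Try each of the 2^2 = 4 assignments, step the completed generation 0 forward once under B3/S23, and compare with the target:
  (2,2)=. (5,4)=. -> step gives (1,1)='*' but target has '.' -> reject
  (2,2)=. (5,4)=* -> step gives (0,3)='.' but target has '*' -> reject
  (2,2)=* (5,4)=. -> step reproduces the target at every cell -> ACCEPT
  (2,2)=* (5,4)=* -> step gives (0,3)='.' but target has '*' -> reject
Unique solution: (2,2)=live, (5,4)=dead.
Check: live-neighbor counts of every cell in the completed generation 0:
343313
143433
255543
233331
333222
111112
Applying B3/S23 to generation 0 with these counts gives:
*.**.*
..*.**
*....*
.****.
***...
......
which matches the target exactly.

Answer: ....*.
*.**..
*.**..
..**.*
......
**....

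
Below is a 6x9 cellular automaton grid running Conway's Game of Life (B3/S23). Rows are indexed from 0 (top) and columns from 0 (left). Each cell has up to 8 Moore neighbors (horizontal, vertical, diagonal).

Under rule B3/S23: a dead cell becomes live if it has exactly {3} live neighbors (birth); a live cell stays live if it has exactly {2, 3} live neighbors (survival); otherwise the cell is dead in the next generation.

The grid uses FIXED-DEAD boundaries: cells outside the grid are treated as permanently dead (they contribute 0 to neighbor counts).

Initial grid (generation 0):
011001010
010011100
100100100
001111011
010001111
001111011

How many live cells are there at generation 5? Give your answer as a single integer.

Answer: 12

Derivation:
Simulating step by step:
Generation 0 (given above): 28 live cells
Generation 1: 20 live cells
011011000
110110010
010000000
011100001
010000000
001111001
Generation 2: 16 live cells
111011000
100111000
000010000
110000000
010000000
001110000
Generation 3: 18 live cells
111001000
101000000
110111000
110000000
110100000
001100000
Generation 4: 11 live cells
101000000
000001000
000110000
000100000
100100000
011100000
Generation 5: 12 live cells
000000000
000110000
000110000
001100000
010110000
011100000
Population at generation 5: 12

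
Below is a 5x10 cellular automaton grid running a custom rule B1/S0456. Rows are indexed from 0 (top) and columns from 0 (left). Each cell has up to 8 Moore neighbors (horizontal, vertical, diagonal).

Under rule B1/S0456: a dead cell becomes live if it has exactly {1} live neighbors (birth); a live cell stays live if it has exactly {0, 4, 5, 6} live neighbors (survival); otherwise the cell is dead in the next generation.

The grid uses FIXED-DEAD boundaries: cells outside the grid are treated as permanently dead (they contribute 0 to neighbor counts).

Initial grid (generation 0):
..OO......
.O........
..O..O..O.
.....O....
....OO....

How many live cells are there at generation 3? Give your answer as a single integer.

Simulating step by step:
Generation 0 (given above): 9 live cells
Generation 1: 19 live cells
O...O.....
O....OOOOO
O..O...OOO
.OO....OOO
...O......
Generation 2: 10 live cells
...O......
..O....OO.
.......O.O
........O.
O...O.O...
Generation 3: 20 live cells
.O..O.O..O
.O..O.....
.OOO......
OO.OO.....
OO.OO.O.OO
Population at generation 3: 20

Answer: 20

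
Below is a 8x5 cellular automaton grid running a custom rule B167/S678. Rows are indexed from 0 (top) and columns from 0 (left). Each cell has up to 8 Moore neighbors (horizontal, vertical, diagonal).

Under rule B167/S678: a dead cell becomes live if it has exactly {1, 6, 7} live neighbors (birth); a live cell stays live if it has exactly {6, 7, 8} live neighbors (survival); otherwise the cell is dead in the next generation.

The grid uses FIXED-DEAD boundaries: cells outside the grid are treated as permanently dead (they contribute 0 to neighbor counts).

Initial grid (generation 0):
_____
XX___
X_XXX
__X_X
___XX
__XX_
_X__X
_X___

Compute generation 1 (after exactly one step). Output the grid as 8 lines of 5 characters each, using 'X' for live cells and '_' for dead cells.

Simulating step by step:
Generation 0 (given above): 15 live cells
Generation 1: 6 live cells
(generation 1 grid is the final answer)

Answer: __X__
_____
_____
X__X_
_____
X____
_____
___XX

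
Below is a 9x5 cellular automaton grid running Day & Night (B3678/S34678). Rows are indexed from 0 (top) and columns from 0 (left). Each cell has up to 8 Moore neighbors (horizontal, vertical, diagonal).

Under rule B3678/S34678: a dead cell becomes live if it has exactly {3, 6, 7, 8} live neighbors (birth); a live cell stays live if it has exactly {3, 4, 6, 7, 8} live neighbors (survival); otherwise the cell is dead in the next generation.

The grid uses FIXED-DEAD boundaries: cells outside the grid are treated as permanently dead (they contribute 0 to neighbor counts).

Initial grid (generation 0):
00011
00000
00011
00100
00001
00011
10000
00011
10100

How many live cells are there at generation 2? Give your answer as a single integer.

Simulating step by step:
Generation 0 (given above): 13 live cells
Generation 1: 3 live cells
00000
00000
00000
00001
00000
00000
00000
01000
00010
Generation 2: 0 live cells
00000
00000
00000
00000
00000
00000
00000
00000
00000
Population at generation 2: 0

Answer: 0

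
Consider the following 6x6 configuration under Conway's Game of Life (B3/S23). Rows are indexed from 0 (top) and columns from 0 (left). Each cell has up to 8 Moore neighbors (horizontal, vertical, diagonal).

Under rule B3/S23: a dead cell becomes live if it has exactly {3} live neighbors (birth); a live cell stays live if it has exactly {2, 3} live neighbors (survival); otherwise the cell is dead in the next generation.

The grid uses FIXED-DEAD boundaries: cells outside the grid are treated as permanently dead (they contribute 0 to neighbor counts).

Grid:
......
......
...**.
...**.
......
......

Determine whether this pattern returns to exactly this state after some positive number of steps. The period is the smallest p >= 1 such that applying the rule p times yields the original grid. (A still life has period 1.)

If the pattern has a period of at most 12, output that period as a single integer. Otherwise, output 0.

Simulating and comparing each generation to the original:
Gen 0 (original, given above): 4 live cells
Gen 1: 4 live cells, MATCHES original -> period = 1

Answer: 1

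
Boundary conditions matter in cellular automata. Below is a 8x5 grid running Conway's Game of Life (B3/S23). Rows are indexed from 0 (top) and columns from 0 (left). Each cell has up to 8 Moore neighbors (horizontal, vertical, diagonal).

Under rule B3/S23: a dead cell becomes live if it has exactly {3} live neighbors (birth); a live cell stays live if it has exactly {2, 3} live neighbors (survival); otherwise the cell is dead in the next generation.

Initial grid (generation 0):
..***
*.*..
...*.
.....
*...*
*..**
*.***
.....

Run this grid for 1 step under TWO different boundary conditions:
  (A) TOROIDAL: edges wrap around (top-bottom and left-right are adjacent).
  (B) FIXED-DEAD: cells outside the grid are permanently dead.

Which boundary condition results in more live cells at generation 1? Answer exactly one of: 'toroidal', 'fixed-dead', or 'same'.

Under TOROIDAL boundary, generation 1:
.****
.**..
.....
....*
*..*.
..*..
***..
**...
Population = 15

Under FIXED-DEAD boundary, generation 1:
.***.
.**.*
.....
.....
...**
*.*..
.**.*
...*.
Population = 14

Comparison: toroidal=15, fixed-dead=14 -> toroidal

Answer: toroidal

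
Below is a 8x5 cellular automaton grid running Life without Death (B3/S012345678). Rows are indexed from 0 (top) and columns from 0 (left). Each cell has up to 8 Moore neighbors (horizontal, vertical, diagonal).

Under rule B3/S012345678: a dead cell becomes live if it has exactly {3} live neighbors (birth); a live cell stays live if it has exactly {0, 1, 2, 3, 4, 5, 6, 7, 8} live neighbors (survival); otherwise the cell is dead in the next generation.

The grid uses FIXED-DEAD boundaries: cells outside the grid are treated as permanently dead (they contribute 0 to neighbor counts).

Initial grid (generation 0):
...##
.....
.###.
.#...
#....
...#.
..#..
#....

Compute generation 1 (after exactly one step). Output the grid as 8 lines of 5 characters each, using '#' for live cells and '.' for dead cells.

Simulating step by step:
Generation 0 (given above): 10 live cells
Generation 1: 12 live cells
(generation 1 grid is the final answer)

Answer: ...##
....#
.###.
##...
#....
...#.
..#..
#....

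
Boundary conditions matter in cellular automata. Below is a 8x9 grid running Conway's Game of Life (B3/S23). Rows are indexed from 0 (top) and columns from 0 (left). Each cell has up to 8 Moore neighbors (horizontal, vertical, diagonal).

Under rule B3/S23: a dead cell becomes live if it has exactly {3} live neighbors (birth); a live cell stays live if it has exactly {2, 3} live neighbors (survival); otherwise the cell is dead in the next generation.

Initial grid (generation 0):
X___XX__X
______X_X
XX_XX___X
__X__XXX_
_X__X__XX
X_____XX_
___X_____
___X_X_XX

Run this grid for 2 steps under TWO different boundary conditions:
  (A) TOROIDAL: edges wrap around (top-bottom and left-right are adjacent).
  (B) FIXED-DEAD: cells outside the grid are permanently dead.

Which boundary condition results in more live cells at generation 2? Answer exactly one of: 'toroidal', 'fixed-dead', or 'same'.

Answer: toroidal

Derivation:
Under TOROIDAL boundary, generation 2:
XXXX_X_X_
_____X__X
X___XX___
____XX__X
XX___X_XX
XX______X
X___X____
X__X__XXX
Population = 29

Under FIXED-DEAD boundary, generation 2:
_________
XX_X___XX
____XX_X_
X___XX_X_
_X___X__X
________X
_____X__X
_________
Population = 18

Comparison: toroidal=29, fixed-dead=18 -> toroidal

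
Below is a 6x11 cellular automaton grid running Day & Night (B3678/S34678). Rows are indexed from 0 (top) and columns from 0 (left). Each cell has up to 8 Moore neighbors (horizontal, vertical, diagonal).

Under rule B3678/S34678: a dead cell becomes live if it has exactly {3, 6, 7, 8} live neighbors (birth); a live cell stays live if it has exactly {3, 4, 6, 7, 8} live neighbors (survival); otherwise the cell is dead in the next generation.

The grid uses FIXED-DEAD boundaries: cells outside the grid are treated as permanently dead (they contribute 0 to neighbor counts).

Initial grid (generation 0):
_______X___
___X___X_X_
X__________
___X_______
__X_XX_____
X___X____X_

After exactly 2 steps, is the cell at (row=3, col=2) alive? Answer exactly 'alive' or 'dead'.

Answer: dead

Derivation:
Simulating step by step:
Generation 0 (given above): 12 live cells
Generation 1: 6 live cells
________X__
________X__
___________
____X______
____X______
___X_X_____
Generation 2: 4 live cells
___________
___________
___________
___________
___XXX_____
____X______

Cell (3,2) at generation 2: 0 -> dead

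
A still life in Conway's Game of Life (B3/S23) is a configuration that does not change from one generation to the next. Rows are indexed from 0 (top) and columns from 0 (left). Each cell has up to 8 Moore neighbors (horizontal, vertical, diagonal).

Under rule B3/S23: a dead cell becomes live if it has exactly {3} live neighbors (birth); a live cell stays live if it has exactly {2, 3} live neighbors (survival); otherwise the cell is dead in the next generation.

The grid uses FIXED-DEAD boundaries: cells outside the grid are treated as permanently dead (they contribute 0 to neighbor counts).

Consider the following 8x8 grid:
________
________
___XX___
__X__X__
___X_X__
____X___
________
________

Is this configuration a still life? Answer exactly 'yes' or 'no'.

Answer: yes

Derivation:
Compute generation 1 and compare to generation 0 (given above):
Generation 1:
________
________
___XX___
__X__X__
___X_X__
____X___
________
________
The grids are IDENTICAL -> still life.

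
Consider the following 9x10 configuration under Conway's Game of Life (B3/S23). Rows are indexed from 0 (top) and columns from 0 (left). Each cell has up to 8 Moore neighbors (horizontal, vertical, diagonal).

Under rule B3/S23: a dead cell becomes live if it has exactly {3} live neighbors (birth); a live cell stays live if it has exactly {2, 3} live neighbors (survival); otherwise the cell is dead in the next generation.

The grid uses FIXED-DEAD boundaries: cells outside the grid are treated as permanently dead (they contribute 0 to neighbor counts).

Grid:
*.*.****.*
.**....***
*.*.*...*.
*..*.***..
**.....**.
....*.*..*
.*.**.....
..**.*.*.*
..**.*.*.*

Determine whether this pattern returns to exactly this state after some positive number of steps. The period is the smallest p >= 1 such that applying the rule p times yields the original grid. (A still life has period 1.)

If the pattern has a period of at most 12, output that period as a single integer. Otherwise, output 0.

Simulating and comparing each generation to the original:
Gen 0 (original, given above): 41 live cells
Gen 1: 39 live cells, differs from original
Gen 2: 30 live cells, differs from original
Gen 3: 30 live cells, differs from original
Gen 4: 27 live cells, differs from original
Gen 5: 24 live cells, differs from original
Gen 6: 31 live cells, differs from original
Gen 7: 25 live cells, differs from original
Gen 8: 40 live cells, differs from original
Gen 9: 24 live cells, differs from original
Gen 10: 24 live cells, differs from original
Gen 11: 23 live cells, differs from original
Gen 12: 23 live cells, differs from original
No period found within 12 steps.

Answer: 0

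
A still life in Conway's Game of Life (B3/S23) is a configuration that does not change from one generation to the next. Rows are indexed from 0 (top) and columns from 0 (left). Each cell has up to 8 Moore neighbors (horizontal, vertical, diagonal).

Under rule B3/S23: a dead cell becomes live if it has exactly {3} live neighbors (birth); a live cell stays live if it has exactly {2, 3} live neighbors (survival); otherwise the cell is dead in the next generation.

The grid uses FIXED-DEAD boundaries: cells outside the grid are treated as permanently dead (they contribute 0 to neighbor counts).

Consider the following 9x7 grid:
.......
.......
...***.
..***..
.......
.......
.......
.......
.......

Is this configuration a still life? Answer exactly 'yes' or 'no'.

Answer: no

Derivation:
Compute generation 1 and compare to generation 0 (given above):
Generation 1:
.......
....*..
..*..*.
..*..*.
...*...
.......
.......
.......
.......
Cell (1,4) differs: gen0=0 vs gen1=1 -> NOT a still life.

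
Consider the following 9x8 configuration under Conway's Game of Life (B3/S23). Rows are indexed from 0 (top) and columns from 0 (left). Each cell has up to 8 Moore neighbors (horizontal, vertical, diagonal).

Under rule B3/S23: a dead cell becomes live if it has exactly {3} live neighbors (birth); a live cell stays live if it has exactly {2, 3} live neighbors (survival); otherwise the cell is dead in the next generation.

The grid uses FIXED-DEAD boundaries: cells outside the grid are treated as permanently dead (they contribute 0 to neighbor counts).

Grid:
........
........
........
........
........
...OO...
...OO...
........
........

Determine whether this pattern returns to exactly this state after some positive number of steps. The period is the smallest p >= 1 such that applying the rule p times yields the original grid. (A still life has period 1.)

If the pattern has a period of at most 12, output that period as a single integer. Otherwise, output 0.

Simulating and comparing each generation to the original:
Gen 0 (original, given above): 4 live cells
Gen 1: 4 live cells, MATCHES original -> period = 1

Answer: 1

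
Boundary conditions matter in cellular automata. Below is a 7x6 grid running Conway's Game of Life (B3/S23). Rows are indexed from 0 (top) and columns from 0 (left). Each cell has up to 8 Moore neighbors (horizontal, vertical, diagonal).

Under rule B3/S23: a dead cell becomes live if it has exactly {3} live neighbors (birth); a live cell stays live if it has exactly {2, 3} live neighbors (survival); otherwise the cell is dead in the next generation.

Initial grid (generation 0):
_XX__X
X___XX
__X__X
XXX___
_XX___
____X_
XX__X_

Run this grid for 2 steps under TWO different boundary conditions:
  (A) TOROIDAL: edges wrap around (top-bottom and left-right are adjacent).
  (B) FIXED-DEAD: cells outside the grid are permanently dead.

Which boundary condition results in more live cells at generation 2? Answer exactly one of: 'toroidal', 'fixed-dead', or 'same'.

Under TOROIDAL boundary, generation 2:
_____X
_X____
_X___X
_____X
X_____
______
X_____
Population = 7

Under FIXED-DEAD boundary, generation 2:
__X__X
______
_____X
X_____
X___X_
__XX__
______
Population = 8

Comparison: toroidal=7, fixed-dead=8 -> fixed-dead

Answer: fixed-dead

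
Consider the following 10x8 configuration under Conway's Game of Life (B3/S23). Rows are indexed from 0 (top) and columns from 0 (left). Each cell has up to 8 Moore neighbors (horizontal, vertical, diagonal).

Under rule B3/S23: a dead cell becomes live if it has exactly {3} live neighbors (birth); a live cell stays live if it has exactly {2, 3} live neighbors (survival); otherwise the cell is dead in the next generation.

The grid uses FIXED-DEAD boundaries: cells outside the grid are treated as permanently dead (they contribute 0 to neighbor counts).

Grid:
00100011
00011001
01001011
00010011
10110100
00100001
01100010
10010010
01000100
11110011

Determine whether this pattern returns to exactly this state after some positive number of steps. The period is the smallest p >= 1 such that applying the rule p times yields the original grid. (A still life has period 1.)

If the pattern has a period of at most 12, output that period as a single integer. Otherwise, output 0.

Answer: 0

Derivation:
Simulating and comparing each generation to the original:
Gen 0 (original, given above): 33 live cells
Gen 1: 33 live cells, differs from original
Gen 2: 32 live cells, differs from original
Gen 3: 33 live cells, differs from original
Gen 4: 26 live cells, differs from original
Gen 5: 25 live cells, differs from original
Gen 6: 23 live cells, differs from original
Gen 7: 22 live cells, differs from original
Gen 8: 18 live cells, differs from original
Gen 9: 17 live cells, differs from original
Gen 10: 19 live cells, differs from original
Gen 11: 14 live cells, differs from original
Gen 12: 19 live cells, differs from original
No period found within 12 steps.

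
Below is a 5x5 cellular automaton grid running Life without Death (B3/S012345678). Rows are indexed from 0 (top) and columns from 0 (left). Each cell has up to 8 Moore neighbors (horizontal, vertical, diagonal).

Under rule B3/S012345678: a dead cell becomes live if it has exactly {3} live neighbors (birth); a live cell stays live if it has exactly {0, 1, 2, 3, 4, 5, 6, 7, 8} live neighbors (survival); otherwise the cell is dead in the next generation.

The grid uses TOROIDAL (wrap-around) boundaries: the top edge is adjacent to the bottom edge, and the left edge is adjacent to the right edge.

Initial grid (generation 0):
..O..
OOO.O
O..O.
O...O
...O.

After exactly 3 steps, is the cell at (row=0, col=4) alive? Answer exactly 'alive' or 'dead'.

Answer: alive

Derivation:
Simulating step by step:
Generation 0 (given above): 10 live cells
Generation 1: 15 live cells
O.O.O
OOO.O
O.OO.
O..OO
...OO
Generation 2: 18 live cells
O.O.O
OOO.O
O.OO.
OO.OO
.OOOO
Generation 3: 18 live cells
O.O.O
OOO.O
O.OO.
OO.OO
.OOOO

Cell (0,4) at generation 3: 1 -> alive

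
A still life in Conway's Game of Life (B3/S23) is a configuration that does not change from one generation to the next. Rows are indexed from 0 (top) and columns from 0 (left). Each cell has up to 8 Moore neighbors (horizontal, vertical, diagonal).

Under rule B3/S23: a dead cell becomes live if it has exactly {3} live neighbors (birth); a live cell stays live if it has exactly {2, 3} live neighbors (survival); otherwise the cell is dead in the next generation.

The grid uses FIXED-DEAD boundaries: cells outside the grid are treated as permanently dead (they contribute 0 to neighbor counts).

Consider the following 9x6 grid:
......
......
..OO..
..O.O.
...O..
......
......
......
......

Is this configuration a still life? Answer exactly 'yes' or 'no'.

Compute generation 1 and compare to generation 0 (given above):
Generation 1:
......
......
..OO..
..O.O.
...O..
......
......
......
......
The grids are IDENTICAL -> still life.

Answer: yes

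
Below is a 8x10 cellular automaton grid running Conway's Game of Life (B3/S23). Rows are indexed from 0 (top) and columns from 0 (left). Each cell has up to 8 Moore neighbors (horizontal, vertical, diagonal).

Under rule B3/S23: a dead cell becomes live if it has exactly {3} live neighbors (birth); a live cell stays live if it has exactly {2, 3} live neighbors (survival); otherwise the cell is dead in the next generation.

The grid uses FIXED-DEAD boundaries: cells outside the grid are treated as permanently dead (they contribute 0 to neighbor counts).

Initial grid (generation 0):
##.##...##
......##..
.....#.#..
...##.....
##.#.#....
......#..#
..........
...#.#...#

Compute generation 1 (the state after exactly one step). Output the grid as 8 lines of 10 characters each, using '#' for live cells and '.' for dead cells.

Answer: .......##.
....####..
....##.#..
..##.##...
..##.#....
..........
..........
..........

Derivation:
Simulating step by step:
Generation 0 (given above): 21 live cells
Generation 1: 16 live cells
(generation 1 grid is the final answer)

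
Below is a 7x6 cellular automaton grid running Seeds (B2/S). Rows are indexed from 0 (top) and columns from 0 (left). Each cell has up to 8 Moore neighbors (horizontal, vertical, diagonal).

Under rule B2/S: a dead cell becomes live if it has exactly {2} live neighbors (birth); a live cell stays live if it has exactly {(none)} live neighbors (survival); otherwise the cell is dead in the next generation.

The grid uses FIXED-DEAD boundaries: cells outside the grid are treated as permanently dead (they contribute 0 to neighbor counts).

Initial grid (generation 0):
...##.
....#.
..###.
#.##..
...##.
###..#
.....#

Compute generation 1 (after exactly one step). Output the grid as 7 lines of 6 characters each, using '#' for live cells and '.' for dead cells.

Answer: .....#
......
.....#
.....#
.....#
......
#.#.#.

Derivation:
Simulating step by step:
Generation 0 (given above): 16 live cells
Generation 1: 7 live cells
(generation 1 grid is the final answer)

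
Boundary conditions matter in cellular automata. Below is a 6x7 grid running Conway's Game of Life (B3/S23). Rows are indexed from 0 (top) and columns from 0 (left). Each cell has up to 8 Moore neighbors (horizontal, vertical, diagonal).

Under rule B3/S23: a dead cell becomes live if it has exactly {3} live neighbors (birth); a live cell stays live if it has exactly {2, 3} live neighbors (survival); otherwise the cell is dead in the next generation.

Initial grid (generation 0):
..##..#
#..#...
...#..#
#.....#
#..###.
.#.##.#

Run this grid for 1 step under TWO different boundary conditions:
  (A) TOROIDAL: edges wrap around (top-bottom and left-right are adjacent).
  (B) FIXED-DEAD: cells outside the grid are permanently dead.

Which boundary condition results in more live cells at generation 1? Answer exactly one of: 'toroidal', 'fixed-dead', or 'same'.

Under TOROIDAL boundary, generation 1:
.#...##
#..##.#
......#
#..#...
.###...
.#....#
Population = 15

Under FIXED-DEAD boundary, generation 1:
..##...
...##..
.......
...#..#
####..#
..##...
Population = 13

Comparison: toroidal=15, fixed-dead=13 -> toroidal

Answer: toroidal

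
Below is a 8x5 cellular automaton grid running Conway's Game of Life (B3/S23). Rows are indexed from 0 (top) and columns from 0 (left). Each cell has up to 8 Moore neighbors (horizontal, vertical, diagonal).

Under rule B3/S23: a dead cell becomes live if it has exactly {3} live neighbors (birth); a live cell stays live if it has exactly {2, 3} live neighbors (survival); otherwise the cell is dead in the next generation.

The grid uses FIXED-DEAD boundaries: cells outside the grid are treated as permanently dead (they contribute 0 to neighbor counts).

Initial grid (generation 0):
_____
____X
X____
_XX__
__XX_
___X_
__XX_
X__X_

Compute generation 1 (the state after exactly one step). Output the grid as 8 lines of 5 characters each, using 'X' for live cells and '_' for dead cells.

Answer: _____
_____
_X___
_XXX_
_X_X_
____X
__XXX
__XX_

Derivation:
Simulating step by step:
Generation 0 (given above): 11 live cells
Generation 1: 12 live cells
(generation 1 grid is the final answer)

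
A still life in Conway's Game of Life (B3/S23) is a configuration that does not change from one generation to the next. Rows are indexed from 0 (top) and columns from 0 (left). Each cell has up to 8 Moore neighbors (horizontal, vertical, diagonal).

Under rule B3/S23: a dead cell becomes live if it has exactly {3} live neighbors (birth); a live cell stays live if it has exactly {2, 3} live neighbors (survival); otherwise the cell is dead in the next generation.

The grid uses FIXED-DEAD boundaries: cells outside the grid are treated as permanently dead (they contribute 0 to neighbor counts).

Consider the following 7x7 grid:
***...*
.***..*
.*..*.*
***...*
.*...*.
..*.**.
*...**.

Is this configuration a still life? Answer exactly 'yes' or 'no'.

Compute generation 1 and compare to generation 0 (given above):
Generation 1:
*..*...
...*..*
......*
*.*...*
*..****
.*.*..*
...***.
Cell (0,1) differs: gen0=1 vs gen1=0 -> NOT a still life.

Answer: no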